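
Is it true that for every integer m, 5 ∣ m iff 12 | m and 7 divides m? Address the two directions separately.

(⇒) fails and (⇐) fails.

(→) This fails: take m = 5. Certainly 5 ∣ 5, but 12 ∤ 5.

(←) This fails: take m = 84. Both 12 ∣ 84 and 7 ∣ 84, yet 84 is not a multiple of 5 (since 84 = 16·5 + 4), so 5 ∤ 84.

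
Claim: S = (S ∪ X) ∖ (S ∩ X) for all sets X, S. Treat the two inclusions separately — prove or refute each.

(⊆) fails and (⊇) fails.

(⟹) This inclusion fails. Take X = {1}, S = {1}; then 1 ∈ S but 1 ∉ (S ∪ X) ∖ (S ∩ X).

(⟸) This inclusion fails. Take X = {1}, S = ∅; then 1 ∈ (S ∪ X) ∖ (S ∩ X) but 1 ∉ S.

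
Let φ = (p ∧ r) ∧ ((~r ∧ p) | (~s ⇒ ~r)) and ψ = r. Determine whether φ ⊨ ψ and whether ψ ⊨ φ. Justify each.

Forward direction. Assume the antecedent. If s is true, the antecedent forces (s = T, p = T, r = T), and r holds there. If s is false, the antecedent cannot hold. Either way r holds.

Converse. This fails. Under s = F, p = F, r = T, the left side is false but the right side is true.

The forward direction holds; the converse fails.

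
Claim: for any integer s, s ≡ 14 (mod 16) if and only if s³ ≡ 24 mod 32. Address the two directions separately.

Only the forward direction holds.

(→) Suppose s ≡ 14 (mod 16). Working modulo 32, s ∈ {14, 30}; for each such r, r³ ≡ 24 (mod 32).

(←) This fails: take s = 6. Then 6³ = 216 ≡ 24 (mod 32), yet 6 ≡ 6 (mod 16), not 14.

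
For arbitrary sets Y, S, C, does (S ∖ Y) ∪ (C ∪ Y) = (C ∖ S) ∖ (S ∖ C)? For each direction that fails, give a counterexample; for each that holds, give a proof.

The sets are not equal: only the reverse inclusion holds.

(⊆) This inclusion fails. Take Y = {1}, S = ∅, C = ∅; then 1 ∈ (S ∖ Y) ∪ (C ∪ Y) but 1 ∉ (C ∖ S) ∖ (S ∖ C).

(⊇) Let x ∈ (C ∖ S) ∖ (S ∖ C). Then either x ∈ C and x ∉ Y, S; or x ∈ Y ∩ C and x ∉ S. In each case x ∈ (S ∖ Y) ∪ (C ∪ Y), so (C ∖ S) ∖ (S ∖ C) ⊆ (S ∖ Y) ∪ (C ∪ Y).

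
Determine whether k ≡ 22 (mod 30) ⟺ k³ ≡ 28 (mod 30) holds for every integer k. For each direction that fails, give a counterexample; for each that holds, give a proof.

(→) Suppose k ≡ 22 (mod 30). Write k = 30j + 22. Then (30j + 22)³ = 27000j³ + 59400j² + 43560j + 10648 = 30(900j³ + 1980j² + 1452j + 354) + 28, so k³ ≡ 28 (mod 30).

(←) Conversely, suppose k³ ≡ 28 (mod 30). The only residue r in {0, …, 29} with r³ ≡ 28 (mod 30) is r = 22, so k ≡ 22 (mod 30).

Both directions hold.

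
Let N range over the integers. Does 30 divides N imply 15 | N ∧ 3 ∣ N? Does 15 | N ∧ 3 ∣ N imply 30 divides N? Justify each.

[⇒] If 30 ∣ N, write N = 30q. Since 30 = 2·15, N = 15·(2q), so 15 ∣ N; and since 30 = 10·3, N = 3·(10q), so 3 ∣ N.

[⇐] This fails: take N = 15. Both 15 ∣ 15 and 3 ∣ 15, yet 15 is not a multiple of 30 (since 15 = 0·30 + 15), so 30 ∤ 15.

Only the forward implication holds.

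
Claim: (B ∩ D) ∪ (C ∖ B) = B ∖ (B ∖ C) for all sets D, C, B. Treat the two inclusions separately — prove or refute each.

(⊆) fails and (⊇) fails.

(⟹) This inclusion fails. Take D = ∅, C = {1}, B = ∅; then 1 ∈ (B ∩ D) ∪ (C ∖ B) but 1 ∉ B ∖ (B ∖ C).

(⟸) This inclusion fails. Take D = ∅, C = {1}, B = {1}; then 1 ∈ B ∖ (B ∖ C) but 1 ∉ (B ∩ D) ∪ (C ∖ B).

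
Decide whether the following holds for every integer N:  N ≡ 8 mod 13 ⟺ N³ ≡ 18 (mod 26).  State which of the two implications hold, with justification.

Both directions fail.

[⇒] This fails: take N = 21. Then 21 ≡ 8 (mod 13), but 21³ = 9261 ≡ 5 (mod 26), not 18.

[⇐] This fails: take N = 20. Then 20³ = 8000 ≡ 18 (mod 26), yet 20 ≡ 7 (mod 13), not 8.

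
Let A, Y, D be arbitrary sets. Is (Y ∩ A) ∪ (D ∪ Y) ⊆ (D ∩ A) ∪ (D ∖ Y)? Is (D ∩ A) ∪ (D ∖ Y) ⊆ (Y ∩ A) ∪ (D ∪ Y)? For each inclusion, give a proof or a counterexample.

(⊆) fails; (⊇) holds.

(⟹) This inclusion fails. Take A = ∅, Y = {1}, D = ∅; then 1 ∈ (Y ∩ A) ∪ (D ∪ Y) but 1 ∉ (D ∩ A) ∪ (D ∖ Y).

(⟸) Let x ∈ (D ∩ A) ∪ (D ∖ Y). Then either x ∈ D and x ∉ A, Y; or x ∈ A ∩ D and x ∉ Y; or x ∈ A ∩ Y ∩ D. In each case x ∈ (Y ∩ A) ∪ (D ∪ Y), so (D ∩ A) ∪ (D ∖ Y) ⊆ (Y ∩ A) ∪ (D ∪ Y).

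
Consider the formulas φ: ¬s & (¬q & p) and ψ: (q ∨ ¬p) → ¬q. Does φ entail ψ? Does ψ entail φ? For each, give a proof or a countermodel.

(←) This fails. Under p = F, q = F, s = F, the left side is false but the right side is true.

(→) Assume the antecedent. If p is true, the antecedent forces (p = T, q = F, s = F), and (q ∨ ¬p) → ¬q holds there. If p is false, the antecedent cannot hold. Either way (q ∨ ¬p) → ¬q holds.

Not equivalent: only (⇒) holds.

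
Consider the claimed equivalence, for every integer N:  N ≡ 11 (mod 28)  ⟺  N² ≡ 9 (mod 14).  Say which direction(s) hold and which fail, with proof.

Not equivalent: only (⇒) holds.

(⟸) This fails: take N = 3. Then 3² = 9 ≡ 9 (mod 14), yet 3 ≡ 3 (mod 28), not 11.

(⟹) Suppose N ≡ 11 (mod 28). Then N² ≡ 11² = 121 (mod 28), and since 14 ∣ 28, also N² ≡ 9 (mod 14).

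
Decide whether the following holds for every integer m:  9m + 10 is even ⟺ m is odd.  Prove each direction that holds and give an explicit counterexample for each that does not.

Both directions fail.

(→) This fails: m = 4 gives 9m + 10 = 46, which is even, but 4 is even, not odd.

(←) This also fails: m = 1 is odd, but 9m + 10 = 19 is odd, not even.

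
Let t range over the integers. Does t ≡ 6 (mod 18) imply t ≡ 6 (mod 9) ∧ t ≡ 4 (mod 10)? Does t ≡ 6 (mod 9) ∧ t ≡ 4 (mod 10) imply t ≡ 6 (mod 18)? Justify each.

The forward direction fails; the converse holds.

(→) This fails: t = 6 gives 6 ≡ 6 (mod 18) but 6 ≡ 6 (mod 10), so the conjunction on the right does not hold.

(←) Conversely, if t ≡ 6 (mod 9) and t ≡ 4 (mod 10), then by the Chinese remainder theorem t ≡ 24 (mod 90). Since 24 ≡ 6 (mod 18) and 18 ∣ 90, we get t ≡ 6 (mod 18).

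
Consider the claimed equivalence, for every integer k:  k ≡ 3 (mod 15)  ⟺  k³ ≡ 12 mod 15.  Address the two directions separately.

Both directions hold; the statement is true.

Forward direction. Suppose k ≡ 3 (mod 15). Write k = 15j + 3. Then (15j + 3)³ = 3375j³ + 2025j² + 405j + 27 = 15(225j³ + 135j² + 27j + 1) + 12, so k³ ≡ 12 (mod 15).

Converse. Suppose k³ ≡ 12 (mod 15). The only residue r in {0, …, 14} with r³ ≡ 12 (mod 15) is r = 3, so k ≡ 3 (mod 15).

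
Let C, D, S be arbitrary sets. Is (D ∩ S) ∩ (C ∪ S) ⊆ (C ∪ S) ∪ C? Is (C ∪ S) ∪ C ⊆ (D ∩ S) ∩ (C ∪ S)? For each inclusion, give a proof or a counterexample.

(⟹) Let x ∈ (D ∩ S) ∩ (C ∪ S). Then either x ∈ D ∩ S and x ∉ C; or x ∈ C ∩ D ∩ S. In each case x ∈ (C ∪ S) ∪ C, so (D ∩ S) ∩ (C ∪ S) ⊆ (C ∪ S) ∪ C.

(⟸) This inclusion fails. Take C = {1}, D = ∅, S = ∅; then 1 ∈ (C ∪ S) ∪ C but 1 ∉ (D ∩ S) ∩ (C ∪ S).

The sets are not equal: only the forward inclusion holds.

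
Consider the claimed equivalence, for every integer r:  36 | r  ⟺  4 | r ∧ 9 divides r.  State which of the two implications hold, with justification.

The biconditional holds.

(⇐) Suppose 4 ∣ r and 9 ∣ r. Any common multiple of 4 and 9 is a multiple of their lcm; here gcd(4, 9) = 1, so lcm(4, 9) = 4·9 = 36, so 36 ∣ r.

(⇒) If 36 ∣ r, write r = 36q. Since 36 = 9·4, r = 4·(9q), so 4 ∣ r; and since 36 = 4·9, r = 9·(4q), so 9 ∣ r.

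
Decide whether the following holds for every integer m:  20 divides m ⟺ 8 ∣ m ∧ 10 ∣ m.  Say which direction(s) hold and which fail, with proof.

(⇒) fails; (⇐) holds.

[⇒] This fails: take m = 20. Certainly 20 ∣ 20, but 8 ∤ 20.

[⇐] Suppose 8 ∣ m and 10 ∣ m. Any common multiple of 8 and 10 is a multiple of their lcm; here lcm(8, 10) = 8·10/gcd(8, 10) = 80/2 = 40, so 40 ∣ m. Since 20 ∣ 40, it follows that 20 ∣ m.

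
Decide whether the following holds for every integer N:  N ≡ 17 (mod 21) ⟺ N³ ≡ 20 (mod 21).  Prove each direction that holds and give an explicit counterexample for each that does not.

The forward direction holds; the converse fails.

(⇒) Suppose N ≡ 17 (mod 21). Write N = 21j + 17. Then (21j + 17)³ = 9261j³ + 22491j² + 18207j + 4913 = 21(441j³ + 1071j² + 867j + 233) + 20, so N³ ≡ 20 (mod 21).

(⇐) This fails: take N = 5. Then 5³ = 125 ≡ 20 (mod 21), yet 5 ≡ 5 (mod 21), not 17.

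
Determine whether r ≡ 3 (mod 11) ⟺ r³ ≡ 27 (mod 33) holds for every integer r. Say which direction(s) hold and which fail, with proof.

Forward direction. This fails: take r = 14. Then 14 ≡ 3 (mod 11), but 14³ = 2744 ≡ 5 (mod 33), not 27.

Converse. The residues r modulo 33 with r³ ≡ 27 (mod 33) are exactly {3}, and each is ≡ 3 (mod 11).

The forward direction fails; the converse holds.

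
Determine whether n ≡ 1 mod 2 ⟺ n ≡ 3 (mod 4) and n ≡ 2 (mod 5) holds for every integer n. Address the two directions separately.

Only the converse holds.

Converse. If n ≡ 3 (mod 4) and n ≡ 2 (mod 5), then by the Chinese remainder theorem n ≡ 7 (mod 20). Since 7 ≡ 1 (mod 2) and 2 ∣ 20, we get n ≡ 1 (mod 2).

Forward direction. This fails: n = 1 gives 1 ≡ 1 (mod 2) but 1 ≡ 1 (mod 4), so the conjunction on the right does not hold.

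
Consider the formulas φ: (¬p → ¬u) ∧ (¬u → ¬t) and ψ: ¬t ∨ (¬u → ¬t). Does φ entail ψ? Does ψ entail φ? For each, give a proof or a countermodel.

(⇒) holds; (⇐) fails.

(⟹) Assume the antecedent. If u is true, ¬t ∨ (¬u → ¬t) reduces to true regardless of the other variables. If u is false, the antecedent forces (u = F, p = F, t = F) or (u = F, p = T, t = F), and ¬t ∨ (¬u → ¬t) holds there. Either way ¬t ∨ (¬u → ¬t) holds.

(⟸) This fails. Under u = T, p = F, t = F, the left side is false but the right side is true.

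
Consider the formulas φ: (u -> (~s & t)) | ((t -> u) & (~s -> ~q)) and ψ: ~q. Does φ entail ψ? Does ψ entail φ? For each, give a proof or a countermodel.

The forward direction fails; the converse holds.

(→) This fails. Under q = T, u = F, t = F, s = F, the left side is true but the right side is false.

(←) Assume the antecedent. If q is true, the antecedent cannot hold. If q is false, the consequent reduces to true regardless of the other variables. Either way the consequent holds.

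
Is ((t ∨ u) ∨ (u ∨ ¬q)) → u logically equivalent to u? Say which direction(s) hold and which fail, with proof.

Only the reverse direction holds.

[⇒] This fails. Under q = T, t = F, u = F, the left side is true but the right side is false.

[⇐] Assume the antecedent. If q is true, the antecedent forces (q = T, t = F, u = T) or (q = T, t = T, u = T), and ((t ∨ u) ∨ (u ∨ ¬q)) → u holds there. If q is false, the antecedent forces (q = F, t = F, u = T) or (q = F, t = T, u = T), and ((t ∨ u) ∨ (u ∨ ¬q)) → u holds there. Either way ((t ∨ u) ∨ (u ∨ ¬q)) → u holds.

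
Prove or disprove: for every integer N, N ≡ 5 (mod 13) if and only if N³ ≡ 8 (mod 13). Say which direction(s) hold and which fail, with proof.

Forward direction. Suppose N ≡ 5 (mod 13). Write N = 13j + 5. Then (13j + 5)³ = 2197j³ + 2535j² + 975j + 125 = 13(169j³ + 195j² + 75j + 9) + 8, so N³ ≡ 8 (mod 13).

Converse. This fails: take N = 2. Then 2³ = 8 ≡ 8 (mod 13), yet 2 ≡ 2 (mod 13), not 5.

The forward direction holds; the converse fails.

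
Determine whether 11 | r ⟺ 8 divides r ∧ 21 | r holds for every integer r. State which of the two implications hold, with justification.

Both directions fail.

(→) This fails: take r = 11. Certainly 11 ∣ 11, but 8 ∤ 11.

(←) This fails: take r = 168. Both 8 ∣ 168 and 21 ∣ 168, yet 168 is not a multiple of 11 (since 168 = 15·11 + 3), so 11 ∤ 168.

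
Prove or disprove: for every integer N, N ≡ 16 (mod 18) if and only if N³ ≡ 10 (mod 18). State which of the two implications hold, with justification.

The forward direction holds; the converse fails.

(⟹) Suppose N ≡ 16 (mod 18). Write N = 18j + 16. Then (18j + 16)³ = 5832j³ + 15552j² + 13824j + 4096 = 18(324j³ + 864j² + 768j + 227) + 10, so N³ ≡ 10 (mod 18).

(⟸) This fails: take N = 4. Then 4³ = 64 ≡ 10 (mod 18), yet 4 ≡ 4 (mod 18), not 16.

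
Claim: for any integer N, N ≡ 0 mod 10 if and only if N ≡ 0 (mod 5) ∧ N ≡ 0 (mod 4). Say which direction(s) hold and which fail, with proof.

The forward direction fails; the converse holds.

(⟹) This fails: N = 10 gives 10 ≡ 0 (mod 10) but 10 ≡ 2 (mod 4), so the conjunction on the right does not hold.

(⟸) Conversely, if N ≡ 0 (mod 5) and N ≡ 0 (mod 4), then by the Chinese remainder theorem N ≡ 0 (mod 20). Since 0 ≡ 0 (mod 10) and 10 ∣ 20, we get N ≡ 0 (mod 10).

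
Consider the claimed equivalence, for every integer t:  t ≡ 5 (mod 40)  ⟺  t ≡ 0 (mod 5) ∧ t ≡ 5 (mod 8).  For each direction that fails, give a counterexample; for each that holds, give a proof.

Both implications hold.

(⇒) Suppose t ≡ 5 (mod 40); write t = 40j + 5. Since 5 ∣ 40, reducing mod 5 gives t ≡ 5 ≡ 0 (mod 5); since 8 ∣ 40, reducing mod 8 gives t ≡ 5 (mod 8).

(⇐) Conversely, if t ≡ 0 (mod 5) and t ≡ 5 (mod 8), then by the Chinese remainder theorem t ≡ 5 (mod 40). This is exactly t ≡ 5 (mod 40).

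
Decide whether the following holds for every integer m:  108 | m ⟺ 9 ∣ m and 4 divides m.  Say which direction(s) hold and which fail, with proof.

(→) If 108 ∣ m, write m = 108q. Since 108 = 12·9, m = 9·(12q), so 9 ∣ m; and since 108 = 27·4, m = 4·(27q), so 4 ∣ m.

(←) This fails: take m = 36. Both 9 ∣ 36 and 4 ∣ 36, yet 36 is not a multiple of 108 (since 36 = 0·108 + 36), so 108 ∤ 36.

(⇒) holds; (⇐) fails.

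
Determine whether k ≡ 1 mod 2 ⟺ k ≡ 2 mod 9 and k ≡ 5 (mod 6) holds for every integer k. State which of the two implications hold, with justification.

Forward direction. This fails: k = 1 gives 1 ≡ 1 (mod 2) but 1 ≡ 1 (mod 9), so the conjunction on the right does not hold.

Converse. If k ≡ 2 (mod 9) and k ≡ 5 (mod 6), then by the Chinese remainder theorem k ≡ 11 (mod 18). Since 11 ≡ 1 (mod 2) and 2 ∣ 18, we get k ≡ 1 (mod 2).

The forward direction fails; the converse holds.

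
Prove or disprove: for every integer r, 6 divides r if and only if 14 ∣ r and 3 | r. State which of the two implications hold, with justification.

Converse. Suppose 14 ∣ r and 3 ∣ r. Any common multiple of 14 and 3 is a multiple of their lcm; here gcd(14, 3) = 1, so lcm(14, 3) = 14·3 = 42, so 42 ∣ r. Since 6 ∣ 42, it follows that 6 ∣ r.

Forward direction. This fails: take r = 6. Certainly 6 ∣ 6, but 14 ∤ 6.

Only the reverse direction holds.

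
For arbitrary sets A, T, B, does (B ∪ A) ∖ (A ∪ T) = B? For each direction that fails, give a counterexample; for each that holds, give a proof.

(⊆) Let x ∈ (B ∪ A) ∖ (A ∪ T). Then x ∈ B and x ∉ A, T, from which x ∈ B.

(⊇) This inclusion fails. Take A = {1}, T = ∅, B = {1}; then 1 ∈ B but 1 ∉ (B ∪ A) ∖ (A ∪ T).

Only the forward inclusion holds.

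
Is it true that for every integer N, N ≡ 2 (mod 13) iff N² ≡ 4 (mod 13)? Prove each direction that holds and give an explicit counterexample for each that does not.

[⇒] Suppose N ≡ 2 (mod 13). Write N = 13j + 2. Then (13j + 2)² = 169j² + 52j + 4 = 13(13j² + 4j) + 4, so N² ≡ 4 (mod 13).

[⇐] This fails: take N = 11. Then 11² = 121 ≡ 4 (mod 13), yet 11 ≡ 11 (mod 13), not 2.

(⇒) holds; (⇐) fails.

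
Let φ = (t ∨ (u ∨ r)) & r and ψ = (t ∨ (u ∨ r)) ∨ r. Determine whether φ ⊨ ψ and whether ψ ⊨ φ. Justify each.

(⇒) holds; (⇐) fails.

[⇒] Assume the antecedent. If u is true, (t ∨ (u ∨ r)) ∨ r reduces to true regardless of the other variables. If u is false, the antecedent forces (u = F, r = T, t = F) or (u = F, r = T, t = T), and (t ∨ (u ∨ r)) ∨ r holds there. Either way (t ∨ (u ∨ r)) ∨ r holds.

[⇐] This fails. Under u = T, r = F, t = F, the left side is false but the right side is true.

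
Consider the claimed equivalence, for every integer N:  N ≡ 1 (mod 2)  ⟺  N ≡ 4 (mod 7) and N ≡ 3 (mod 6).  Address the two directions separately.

Only the converse holds.

Forward direction. This fails: N = 1 gives 1 ≡ 1 (mod 2) but 1 ≡ 1 (mod 7), so the conjunction on the right does not hold.

Converse. If N ≡ 4 (mod 7) and N ≡ 3 (mod 6), then by the Chinese remainder theorem N ≡ 39 (mod 42). Since 39 ≡ 1 (mod 2) and 2 ∣ 42, we get N ≡ 1 (mod 2).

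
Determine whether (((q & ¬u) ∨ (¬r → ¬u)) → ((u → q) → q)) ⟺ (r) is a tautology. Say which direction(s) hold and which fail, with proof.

(⇒) fails and (⇐) fails.

Forward direction. This fails. Under u = T, r = F, q = F, the left side is true but the right side is false.

Converse. This fails. Under u = F, r = T, q = F, the left side is false but the right side is true.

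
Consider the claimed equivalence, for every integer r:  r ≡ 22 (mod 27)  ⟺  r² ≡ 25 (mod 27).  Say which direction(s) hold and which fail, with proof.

(⇒) holds; (⇐) fails.

(⇒) Suppose r ≡ 22 (mod 27). Write r = 27j + 22. Then (27j + 22)² = 729j² + 1188j + 484 = 27(27j² + 44j + 17) + 25, so r² ≡ 25 (mod 27).

(⇐) This fails: take r = 5. Then 5² = 25 ≡ 25 (mod 27), yet 5 ≡ 5 (mod 27), not 22.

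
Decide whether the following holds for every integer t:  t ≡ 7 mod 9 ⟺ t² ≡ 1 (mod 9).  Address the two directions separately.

(⇒) fails and (⇐) fails.

[⇒] This fails: take t = 7. Then 7 ≡ 7 (mod 9), but 7² = 49 ≡ 4 (mod 9), not 1.

[⇐] This fails: take t = 1. Then 1² = 1 ≡ 1 (mod 9), yet 1 ≡ 1 (mod 9), not 7.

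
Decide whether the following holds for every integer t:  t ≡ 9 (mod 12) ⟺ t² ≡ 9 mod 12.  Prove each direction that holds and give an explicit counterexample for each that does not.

Only the forward implication holds.

Converse. This fails: take t = 3. Then 3² = 9 ≡ 9 (mod 12), yet 3 ≡ 3 (mod 12), not 9.

Forward direction. Suppose t ≡ 9 (mod 12). Write t = 12j + 9. Then (12j + 9)² = 144j² + 216j + 81 = 12(12j² + 18j + 6) + 9, so t² ≡ 9 (mod 12).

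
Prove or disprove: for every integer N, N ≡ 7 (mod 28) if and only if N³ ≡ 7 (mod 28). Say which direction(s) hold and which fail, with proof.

(⟹) Suppose N ≡ 7 (mod 28). Write N = 28j + 7. Then (28j + 7)³ = 21952j³ + 16464j² + 4116j + 343 = 28(784j³ + 588j² + 147j + 12) + 7, so N³ ≡ 7 (mod 28).

(⟸) Conversely, suppose N³ ≡ 7 (mod 28). The only residue r in {0, …, 27} with r³ ≡ 7 (mod 28) is r = 7, so N ≡ 7 (mod 28).

Both implications hold.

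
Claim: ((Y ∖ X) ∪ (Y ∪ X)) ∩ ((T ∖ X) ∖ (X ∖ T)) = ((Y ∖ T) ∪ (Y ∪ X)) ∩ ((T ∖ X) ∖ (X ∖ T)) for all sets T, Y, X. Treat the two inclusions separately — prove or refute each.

Reverse inclusion. Let x ∈ ((Y ∖ T) ∪ (Y ∪ X)) ∩ ((T ∖ X) ∖ (X ∖ T)). Then x ∈ T ∩ Y and x ∉ X, from which x ∈ ((Y ∖ X) ∪ (Y ∪ X)) ∩ ((T ∖ X) ∖ (X ∖ T)).

Forward inclusion. Let x ∈ ((Y ∖ X) ∪ (Y ∪ X)) ∩ ((T ∖ X) ∖ (X ∖ T)). Then x ∈ T ∩ Y and x ∉ X, from which x ∈ ((Y ∖ T) ∪ (Y ∪ X)) ∩ ((T ∖ X) ∖ (X ∖ T)).

Both inclusions hold; the sets are equal.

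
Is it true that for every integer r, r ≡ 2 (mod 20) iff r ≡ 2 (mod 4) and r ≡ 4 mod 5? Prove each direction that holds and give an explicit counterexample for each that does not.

Both directions fail.

(→) This fails: r = 2 gives 2 ≡ 2 (mod 20) but 2 ≡ 2 (mod 5), so the conjunction on the right does not hold.

(←) This fails: r = 14 satisfies both congruences on the right (14 ≡ 2 mod 4 and 14 ≡ 4 mod 5) yet 14 ≡ 14 (mod 20), not 2.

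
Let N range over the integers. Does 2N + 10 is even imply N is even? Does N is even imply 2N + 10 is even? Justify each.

(→) This fails: take N = 5. Then 2N + 10 = 20, which is even, yet N = 5 is odd, not even.

(←) Suppose N is even. Since 2 is even, 2N is even for every N, so 2N + 10 has the same parity as 10, which is even. Hence 2N + 10 is even.

(⇒) fails; (⇐) holds.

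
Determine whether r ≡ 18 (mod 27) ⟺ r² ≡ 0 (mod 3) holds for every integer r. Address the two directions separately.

(⇒) Suppose r ≡ 18 (mod 27). Then r² ≡ 18² = 324 (mod 27), and since 3 ∣ 27, also r² ≡ 0 (mod 3).

(⇐) This fails: take r = 0. Then 0² = 0 ≡ 0 (mod 3), yet 0 ≡ 0 (mod 27), not 18.

Not equivalent: only (⇒) holds.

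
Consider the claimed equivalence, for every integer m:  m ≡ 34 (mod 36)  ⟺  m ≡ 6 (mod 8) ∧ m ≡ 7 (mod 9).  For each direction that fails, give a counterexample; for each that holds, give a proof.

The forward direction fails; the converse holds.

(⟹) This fails: m = 34 gives 34 ≡ 34 (mod 36) but 34 ≡ 2 (mod 8), so the conjunction on the right does not hold.

(⟸) Conversely, if m ≡ 6 (mod 8) and m ≡ 7 (mod 9), then by the Chinese remainder theorem m ≡ 70 (mod 72). Since 70 ≡ 34 (mod 36) and 36 ∣ 72, we get m ≡ 34 (mod 36).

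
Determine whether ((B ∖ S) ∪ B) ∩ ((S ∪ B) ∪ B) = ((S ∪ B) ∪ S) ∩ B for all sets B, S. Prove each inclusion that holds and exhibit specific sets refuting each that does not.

(⊆) Let x ∈ ((B ∖ S) ∪ B) ∩ ((S ∪ B) ∪ B). Then either x ∈ B and x ∉ S; or x ∈ B ∩ S. In each case x ∈ ((S ∪ B) ∪ S) ∩ B, so ((B ∖ S) ∪ B) ∩ ((S ∪ B) ∪ B) ⊆ ((S ∪ B) ∪ S) ∩ B.

(⊇) Let x ∈ ((S ∪ B) ∪ S) ∩ B. Then either x ∈ B and x ∉ S; or x ∈ B ∩ S. In each case x ∈ ((B ∖ S) ∪ B) ∩ ((S ∪ B) ∪ B), so ((S ∪ B) ∪ S) ∩ B ⊆ ((B ∖ S) ∪ B) ∩ ((S ∪ B) ∪ B).

The two sets are equal.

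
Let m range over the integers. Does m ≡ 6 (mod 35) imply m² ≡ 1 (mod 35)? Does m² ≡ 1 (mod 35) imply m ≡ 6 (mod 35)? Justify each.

(→) Suppose m ≡ 6 (mod 35). Write m = 35j + 6. Then (35j + 6)² = 1225j² + 420j + 36 = 35(35j² + 12j + 1) + 1, so m² ≡ 1 (mod 35).

(←) This fails: take m = 1. Then 1² = 1 ≡ 1 (mod 35), yet 1 ≡ 1 (mod 35), not 6.

Only the forward implication holds.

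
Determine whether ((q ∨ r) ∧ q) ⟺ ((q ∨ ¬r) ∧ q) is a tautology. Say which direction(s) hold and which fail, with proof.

The biconditional holds.

(⟸) Assume the antecedent. If q is true, (q ∨ r) ∧ q reduces to true regardless of the other variables. If q is false, the antecedent cannot hold. Either way (q ∨ r) ∧ q holds.

(⟹) Assume the antecedent. If q is true, (q ∨ ¬r) ∧ q reduces to true regardless of the other variables. If q is false, the antecedent cannot hold. Either way (q ∨ ¬r) ∧ q holds.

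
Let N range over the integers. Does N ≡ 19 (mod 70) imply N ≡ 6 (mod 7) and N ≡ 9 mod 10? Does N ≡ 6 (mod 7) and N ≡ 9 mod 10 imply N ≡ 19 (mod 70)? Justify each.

Forward direction. This fails: N = 19 gives 19 ≡ 19 (mod 70) but 19 ≡ 5 (mod 7), so the conjunction on the right does not hold.

Converse. This fails: N = 69 satisfies both congruences on the right (69 ≡ 6 mod 7 and 69 ≡ 9 mod 10) yet 69 ≡ 69 (mod 70), not 19.

Both directions fail.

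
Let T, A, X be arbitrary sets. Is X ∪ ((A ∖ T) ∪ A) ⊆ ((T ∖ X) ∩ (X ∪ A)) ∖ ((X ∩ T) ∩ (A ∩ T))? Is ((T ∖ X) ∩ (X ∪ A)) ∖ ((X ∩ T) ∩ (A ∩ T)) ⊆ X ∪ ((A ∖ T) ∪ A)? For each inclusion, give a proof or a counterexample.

The sets are not equal: only the reverse inclusion holds.

Reverse inclusion. Let x ∈ ((T ∖ X) ∩ (X ∪ A)) ∖ ((X ∩ T) ∩ (A ∩ T)). Then x ∈ T ∩ A and x ∉ X, from which x ∈ X ∪ ((A ∖ T) ∪ A).

Forward inclusion. This inclusion fails. Take T = ∅, A = {1}, X = ∅; then 1 ∈ X ∪ ((A ∖ T) ∪ A) but 1 ∉ ((T ∖ X) ∩ (X ∪ A)) ∖ ((X ∩ T) ∩ (A ∩ T)).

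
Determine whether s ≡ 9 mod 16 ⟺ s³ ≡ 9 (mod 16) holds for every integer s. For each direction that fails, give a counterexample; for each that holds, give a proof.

[⇐] Suppose s³ ≡ 9 (mod 16). The only residue r in {0, …, 15} with r³ ≡ 9 (mod 16) is r = 9, so s ≡ 9 (mod 16).

[⇒] Suppose s ≡ 9 mod 16. Write s = 16j + 9. Then (16j + 9)³ = 4096j³ + 6912j² + 3888j + 729 = 16(256j³ + 432j² + 243j + 45) + 9, so s³ ≡ 9 (mod 16).

Both implications hold.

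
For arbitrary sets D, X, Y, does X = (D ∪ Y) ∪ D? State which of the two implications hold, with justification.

Both inclusions fail.

Forward inclusion. This inclusion fails. Take D = ∅, X = {1}, Y = ∅; then 1 ∈ X but 1 ∉ (D ∪ Y) ∪ D.

Reverse inclusion. This inclusion fails. Take D = {1}, X = ∅, Y = ∅; then 1 ∈ (D ∪ Y) ∪ D but 1 ∉ X.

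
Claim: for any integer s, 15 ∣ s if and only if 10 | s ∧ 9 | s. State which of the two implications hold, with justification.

Forward direction. This fails: take s = 15. Certainly 15 ∣ 15, but 10 ∤ 15.

Converse. Suppose 10 ∣ s and 9 ∣ s. Any common multiple of 10 and 9 is a multiple of their lcm; here gcd(10, 9) = 1, so lcm(10, 9) = 10·9 = 90, so 90 ∣ s. Since 15 ∣ 90, it follows that 15 ∣ s.

Not equivalent: only (⇐) holds.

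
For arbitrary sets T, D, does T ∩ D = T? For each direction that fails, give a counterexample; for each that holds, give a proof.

(⊆) holds; (⊇) fails.

(⟸) This inclusion fails. Take T = {1}, D = ∅; then 1 ∈ T but 1 ∉ T ∩ D.

(⟹) Let x ∈ T ∩ D. Then x ∈ T ∩ D, from which x ∈ T.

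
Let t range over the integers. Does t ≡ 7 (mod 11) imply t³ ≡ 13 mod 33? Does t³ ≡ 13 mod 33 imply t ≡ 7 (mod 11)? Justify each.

Only the reverse direction holds.

Converse. The residues r modulo 33 with r³ ≡ 13 (mod 33) are exactly {7}, and each is ≡ 7 (mod 11).

Forward direction. This fails: take t = 18. Then 18 ≡ 7 (mod 11), but 18³ = 5832 ≡ 24 (mod 33), not 13.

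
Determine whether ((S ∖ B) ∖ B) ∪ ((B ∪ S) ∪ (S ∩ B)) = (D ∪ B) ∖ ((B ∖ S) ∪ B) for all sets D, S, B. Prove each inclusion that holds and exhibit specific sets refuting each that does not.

(⊆) This inclusion fails. Take D = ∅, S = {1}, B = ∅; then 1 ∈ ((S ∖ B) ∖ B) ∪ ((B ∪ S) ∪ (S ∩ B)) but 1 ∉ (D ∪ B) ∖ ((B ∖ S) ∪ B).

(⊇) This inclusion fails. Take D = {1}, S = ∅, B = ∅; then 1 ∈ (D ∪ B) ∖ ((B ∖ S) ∪ B) but 1 ∉ ((S ∖ B) ∖ B) ∪ ((B ∪ S) ∪ (S ∩ B)).

(⊆) fails and (⊇) fails.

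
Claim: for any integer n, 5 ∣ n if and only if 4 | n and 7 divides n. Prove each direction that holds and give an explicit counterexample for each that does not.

(→) This fails: take n = 5. Certainly 5 ∣ 5, but 4 ∤ 5.

(←) This fails: take n = 28. Both 4 ∣ 28 and 7 ∣ 28, yet 28 is not a multiple of 5 (since 28 = 5·5 + 3), so 5 ∤ 28.

(⇒) fails and (⇐) fails.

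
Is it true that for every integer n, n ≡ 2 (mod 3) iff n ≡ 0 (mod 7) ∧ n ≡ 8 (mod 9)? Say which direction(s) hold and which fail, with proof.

The forward direction fails; the converse holds.

[⇒] This fails: n = 2 gives 2 ≡ 2 (mod 3) but 2 ≡ 2 (mod 7), so the conjunction on the right does not hold.

[⇐] Conversely, if n ≡ 0 (mod 7) and n ≡ 8 (mod 9), then by the Chinese remainder theorem n ≡ 35 (mod 63). Since 35 ≡ 2 (mod 3) and 3 ∣ 63, we get n ≡ 2 (mod 3).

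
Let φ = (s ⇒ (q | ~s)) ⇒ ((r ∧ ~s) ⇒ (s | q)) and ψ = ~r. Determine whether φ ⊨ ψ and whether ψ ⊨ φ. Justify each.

[⇐] Assume the antecedent. If r is true, the antecedent cannot hold. If r is false, the consequent reduces to true regardless of the other variables. Either way the consequent holds.

[⇒] This fails. Under r = T, s = T, q = F, the left side is true but the right side is false.

The forward direction fails; the converse holds.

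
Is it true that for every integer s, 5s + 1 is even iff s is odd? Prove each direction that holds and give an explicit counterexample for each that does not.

(⇒) Suppose 5s + 1 is even. Since 5 is odd, 5s and s have the same parity, so 5s + 1 ≡ s + 1 (mod 2). As 1 is odd, 5s + 1 is even exactly when s is odd. Thus s is odd.

(⇐) Conversely, suppose s is odd; write s = 2j + 1. Then 5s + 1 = 5·(2j + 1) + 1 = 2·5j + 6, which is even.

Both directions hold.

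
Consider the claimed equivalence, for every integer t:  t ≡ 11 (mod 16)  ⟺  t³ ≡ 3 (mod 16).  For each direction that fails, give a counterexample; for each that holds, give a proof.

Both directions hold.

[⇐] Suppose t³ ≡ 3 (mod 16). The only residue r in {0, …, 15} with r³ ≡ 3 (mod 16) is r = 11, so t ≡ 11 (mod 16).

[⇒] Suppose t ≡ 11 (mod 16). Write t = 16j + 11. Then (16j + 11)³ = 4096j³ + 8448j² + 5808j + 1331 = 16(256j³ + 528j² + 363j + 83) + 3, so t³ ≡ 3 (mod 16).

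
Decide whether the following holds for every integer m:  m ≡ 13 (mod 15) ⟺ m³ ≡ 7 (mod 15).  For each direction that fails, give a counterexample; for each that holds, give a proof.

Equivalent; both directions hold.

(⇒) Suppose m ≡ 13 (mod 15). Write m = 15j + 13. Then (15j + 13)³ = 3375j³ + 8775j² + 7605j + 2197 = 15(225j³ + 585j² + 507j + 146) + 7, so m³ ≡ 7 (mod 15).

(⇐) Conversely, suppose m³ ≡ 7 (mod 15). The only residue r in {0, …, 14} with r³ ≡ 7 (mod 15) is r = 13, so m ≡ 13 (mod 15).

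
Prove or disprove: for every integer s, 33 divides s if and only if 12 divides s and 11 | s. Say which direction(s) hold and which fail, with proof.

(⇒) fails; (⇐) holds.

(⟹) This fails: take s = 33. Certainly 33 ∣ 33, but 12 ∤ 33.

(⟸) Suppose 12 ∣ s and 11 ∣ s. Any common multiple of 12 and 11 is a multiple of their lcm; here gcd(12, 11) = 1, so lcm(12, 11) = 12·11 = 132, so 132 ∣ s. Since 33 ∣ 132, it follows that 33 ∣ s.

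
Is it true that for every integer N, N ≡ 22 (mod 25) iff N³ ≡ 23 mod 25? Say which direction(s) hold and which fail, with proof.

Both directions hold; the statement is true.

(⟸) Suppose N³ ≡ 23 (mod 25). The only residue r in {0, …, 24} with r³ ≡ 23 (mod 25) is r = 22, so N ≡ 22 (mod 25).

(⟹) Suppose N ≡ 22 (mod 25). Write N = 25j + 22. Then (25j + 22)³ = 15625j³ + 41250j² + 36300j + 10648 = 25(625j³ + 1650j² + 1452j + 425) + 23, so N³ ≡ 23 (mod 25).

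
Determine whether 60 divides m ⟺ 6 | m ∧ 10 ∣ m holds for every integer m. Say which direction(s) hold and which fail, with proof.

(⟹) If 60 ∣ m, write m = 60q. Since 60 = 10·6, m = 6·(10q), so 6 ∣ m; and since 60 = 6·10, m = 10·(6q), so 10 ∣ m.

(⟸) This fails: take m = 30. Both 6 ∣ 30 and 10 ∣ 30, yet 30 is not a multiple of 60 (since 30 = 0·60 + 30), so 60 ∤ 30.

(⇒) holds; (⇐) fails.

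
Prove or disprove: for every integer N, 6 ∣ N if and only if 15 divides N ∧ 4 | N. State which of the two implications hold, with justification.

[⇒] This fails: take N = 6. Certainly 6 ∣ 6, but 15 ∤ 6.

[⇐] Suppose 15 ∣ N and 4 ∣ N. Any common multiple of 15 and 4 is a multiple of their lcm; here gcd(15, 4) = 1, so lcm(15, 4) = 15·4 = 60, so 60 ∣ N. Since 6 ∣ 60, it follows that 6 ∣ N.

(⇒) fails; (⇐) holds.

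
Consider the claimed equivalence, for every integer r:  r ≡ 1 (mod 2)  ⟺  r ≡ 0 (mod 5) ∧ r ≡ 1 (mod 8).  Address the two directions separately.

Forward direction. This fails: r = 1 gives 1 ≡ 1 (mod 2) but 1 ≡ 1 (mod 5), so the conjunction on the right does not hold.

Converse. If r ≡ 0 (mod 5) and r ≡ 1 (mod 8), then by the Chinese remainder theorem r ≡ 25 (mod 40). Since 25 ≡ 1 (mod 2) and 2 ∣ 40, we get r ≡ 1 (mod 2).

Not equivalent: only (⇐) holds.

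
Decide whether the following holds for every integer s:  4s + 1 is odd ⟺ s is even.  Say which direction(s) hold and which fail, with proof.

The forward direction fails; the converse holds.

(→) This fails: take s = 7. Then 4s + 1 = 29, which is odd, yet s = 7 is odd, not even.

(←) Suppose s is even. Since 4 is even, 4s is even for every s, so 4s + 1 has the same parity as 1, which is odd. Hence 4s + 1 is odd.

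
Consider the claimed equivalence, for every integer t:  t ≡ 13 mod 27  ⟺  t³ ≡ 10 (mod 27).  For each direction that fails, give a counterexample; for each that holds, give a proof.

(⇒) holds; (⇐) fails.

(⟹) Suppose t ≡ 13 mod 27. Write t = 27j + 13. Then (27j + 13)³ = 19683j³ + 28431j² + 13689j + 2197 = 27(729j³ + 1053j² + 507j + 81) + 10, so t³ ≡ 10 (mod 27).

(⟸) This fails: take t = 4. Then 4³ = 64 ≡ 10 (mod 27), yet 4 ≡ 4 (mod 27), not 13.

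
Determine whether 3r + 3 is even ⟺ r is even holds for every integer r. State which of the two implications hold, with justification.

Both directions fail.

(⟹) This fails: r = 1 gives 3r + 3 = 6, which is even, but 1 is odd, not even.

(⟸) This also fails: r = 6 is even, but 3r + 3 = 21 is odd, not even.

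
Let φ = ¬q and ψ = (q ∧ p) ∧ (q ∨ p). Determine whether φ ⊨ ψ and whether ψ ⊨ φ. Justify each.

Forward direction. This fails. Under p = F, q = F, the left side is true but the right side is false.

Converse. This fails. Under p = T, q = T, the left side is false but the right side is true.

Neither implication holds.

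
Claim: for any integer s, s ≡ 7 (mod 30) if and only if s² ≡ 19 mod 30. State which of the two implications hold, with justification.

(→) Suppose s ≡ 7 (mod 30). Write s = 30j + 7. Then (30j + 7)² = 900j² + 420j + 49 = 30(30j² + 14j + 1) + 19, so s² ≡ 19 (mod 30).

(←) This fails: take s = 13. Then 13² = 169 ≡ 19 (mod 30), yet 13 ≡ 13 (mod 30), not 7.

Only the forward implication holds.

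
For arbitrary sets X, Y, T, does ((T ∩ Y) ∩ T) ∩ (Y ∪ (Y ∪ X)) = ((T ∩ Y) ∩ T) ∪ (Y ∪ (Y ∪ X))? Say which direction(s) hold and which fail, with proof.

Forward inclusion. Let x ∈ ((T ∩ Y) ∩ T) ∩ (Y ∪ (Y ∪ X)). Then either x ∈ Y ∩ T and x ∉ X; or x ∈ X ∩ Y ∩ T. In each case x ∈ ((T ∩ Y) ∩ T) ∪ (Y ∪ (Y ∪ X)), so ((T ∩ Y) ∩ T) ∩ (Y ∪ (Y ∪ X)) ⊆ ((T ∩ Y) ∩ T) ∪ (Y ∪ (Y ∪ X)).

Reverse inclusion. This inclusion fails. Take X = {1}, Y = ∅, T = ∅; then 1 ∈ ((T ∩ Y) ∩ T) ∪ (Y ∪ (Y ∪ X)) but 1 ∉ ((T ∩ Y) ∩ T) ∩ (Y ∪ (Y ∪ X)).

Only the forward inclusion holds.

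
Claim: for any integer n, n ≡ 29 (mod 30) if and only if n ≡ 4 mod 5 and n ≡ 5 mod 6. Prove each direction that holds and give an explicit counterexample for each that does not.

The biconditional holds.

[⇒] Suppose n ≡ 29 (mod 30); write n = 30j + 29. Since 5 ∣ 30, reducing mod 5 gives n ≡ 29 ≡ 4 (mod 5); since 6 ∣ 30, reducing mod 6 gives n ≡ 29 ≡ 5 (mod 6).

[⇐] Conversely, if n ≡ 4 (mod 5) and n ≡ 5 (mod 6), then by the Chinese remainder theorem n ≡ 29 (mod 30). This is exactly n ≡ 29 (mod 30).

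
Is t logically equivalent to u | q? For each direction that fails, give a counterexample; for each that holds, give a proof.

Forward direction. This fails. Under q = F, t = T, u = F, the left side is true but the right side is false.

Converse. This fails. Under q = T, t = F, u = F, the left side is false but the right side is true.

Both directions fail.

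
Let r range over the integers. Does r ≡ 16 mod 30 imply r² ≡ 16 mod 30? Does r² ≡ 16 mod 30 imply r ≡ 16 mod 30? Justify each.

[⇒] Suppose r ≡ 16 mod 30. Write r = 30j + 16. Then (30j + 16)² = 900j² + 960j + 256 = 30(30j² + 32j + 8) + 16, so r² ≡ 16 (mod 30).

[⇐] This fails: take r = 4. Then 4² = 16 ≡ 16 (mod 30), yet 4 ≡ 4 (mod 30), not 16.

Not equivalent: only (⇒) holds.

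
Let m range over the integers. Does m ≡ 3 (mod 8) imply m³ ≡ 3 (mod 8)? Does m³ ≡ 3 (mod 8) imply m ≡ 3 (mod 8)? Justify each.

[⇒] Suppose m ≡ 3 (mod 8). Write m = 8j + 3. Then (8j + 3)³ = 512j³ + 576j² + 216j + 27 = 8(64j³ + 72j² + 27j + 3) + 3, so m³ ≡ 3 (mod 8).

[⇐] Conversely, suppose m³ ≡ 3 (mod 8). The only residue r in {0, …, 7} with r³ ≡ 3 (mod 8) is r = 3, so m ≡ 3 (mod 8).

Equivalent; both directions hold.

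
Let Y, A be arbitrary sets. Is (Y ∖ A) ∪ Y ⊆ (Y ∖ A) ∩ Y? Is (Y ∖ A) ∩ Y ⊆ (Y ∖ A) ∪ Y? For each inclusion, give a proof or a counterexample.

Forward inclusion. This inclusion fails. Take Y = {1}, A = {1}; then 1 ∈ (Y ∖ A) ∪ Y but 1 ∉ (Y ∖ A) ∩ Y.

Reverse inclusion. Let x ∈ (Y ∖ A) ∩ Y. Then x ∈ Y and x ∉ A, from which x ∈ (Y ∖ A) ∪ Y.

Only the reverse inclusion holds.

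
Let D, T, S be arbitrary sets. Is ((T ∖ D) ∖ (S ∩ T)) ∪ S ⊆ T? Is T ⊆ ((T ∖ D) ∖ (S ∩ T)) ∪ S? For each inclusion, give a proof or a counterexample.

(⊆) This inclusion fails. Take D = ∅, T = ∅, S = {1}; then 1 ∈ ((T ∖ D) ∖ (S ∩ T)) ∪ S but 1 ∉ T.

(⊇) This inclusion fails. Take D = {1}, T = {1}, S = ∅; then 1 ∈ T but 1 ∉ ((T ∖ D) ∖ (S ∩ T)) ∪ S.

Neither inclusion holds.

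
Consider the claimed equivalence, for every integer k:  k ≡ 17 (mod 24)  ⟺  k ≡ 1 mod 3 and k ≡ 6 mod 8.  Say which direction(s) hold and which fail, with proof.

[⇒] This fails: k = 17 gives 17 ≡ 17 (mod 24) but 17 ≡ 2 (mod 3), so the conjunction on the right does not hold.

[⇐] This fails: k = 22 satisfies both congruences on the right (22 ≡ 1 mod 3 and 22 ≡ 6 mod 8) yet 22 ≡ 22 (mod 24), not 17.

Neither implication holds.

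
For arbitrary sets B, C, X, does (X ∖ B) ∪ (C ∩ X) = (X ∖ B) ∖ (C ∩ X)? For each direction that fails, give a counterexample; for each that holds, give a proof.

(⊆) This inclusion fails. Take B = ∅, C = {1}, X = {1}; then 1 ∈ (X ∖ B) ∪ (C ∩ X) but 1 ∉ (X ∖ B) ∖ (C ∩ X).

(⊇) Let x ∈ (X ∖ B) ∖ (C ∩ X). Then x ∈ X and x ∉ B, C, from which x ∈ (X ∖ B) ∪ (C ∩ X).

The sets are not equal: only the reverse inclusion holds.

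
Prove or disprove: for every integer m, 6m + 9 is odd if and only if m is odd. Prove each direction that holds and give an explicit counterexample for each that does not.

Only the converse holds.

(←) Suppose m is odd. Since 6 is even, 6m is even for every m, so 6m + 9 has the same parity as 9, which is odd. Hence 6m + 9 is odd.

(→) This fails: take m = 6. Then 6m + 9 = 45, which is odd, yet m = 6 is even, not odd.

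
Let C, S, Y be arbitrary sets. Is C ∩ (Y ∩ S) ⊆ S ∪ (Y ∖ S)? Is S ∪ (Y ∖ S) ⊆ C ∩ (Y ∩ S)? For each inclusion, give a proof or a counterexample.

(⊆) Let x ∈ C ∩ (Y ∩ S). Then x ∈ C ∩ S ∩ Y, from which x ∈ S ∪ (Y ∖ S).

(⊇) This inclusion fails. Take C = ∅, S = {1}, Y = ∅; then 1 ∈ S ∪ (Y ∖ S) but 1 ∉ C ∩ (Y ∩ S).

The sets are not equal: only the forward inclusion holds.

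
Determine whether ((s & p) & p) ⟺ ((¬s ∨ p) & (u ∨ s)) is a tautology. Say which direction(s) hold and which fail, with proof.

Forward direction. Assume the antecedent. If p is true, the antecedent forces (p = T, u = F, s = T) or (p = T, u = T, s = T), and (¬s ∨ p) & (u ∨ s) holds there. If p is false, the antecedent cannot hold. Either way (¬s ∨ p) & (u ∨ s) holds.

Converse. This fails. Under p = F, u = T, s = F, the left side is false but the right side is true.

(⇒) holds; (⇐) fails.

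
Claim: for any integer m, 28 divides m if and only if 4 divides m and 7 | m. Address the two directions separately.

The biconditional holds.

Forward direction. If 28 ∣ m, write m = 28q. Since 28 = 7·4, m = 4·(7q), so 4 ∣ m; and since 28 = 4·7, m = 7·(4q), so 7 ∣ m.

Converse. Suppose 4 ∣ m and 7 ∣ m. Any common multiple of 4 and 7 is a multiple of their lcm; here gcd(4, 7) = 1, so lcm(4, 7) = 4·7 = 28, so 28 ∣ m.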